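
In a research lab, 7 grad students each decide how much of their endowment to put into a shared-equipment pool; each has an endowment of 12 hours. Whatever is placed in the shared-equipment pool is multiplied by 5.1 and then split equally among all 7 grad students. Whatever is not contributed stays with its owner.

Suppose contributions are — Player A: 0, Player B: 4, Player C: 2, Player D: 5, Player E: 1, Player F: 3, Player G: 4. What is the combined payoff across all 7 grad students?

161.90 hours

Total contributed: 0 + 4 + 2 + 5 + 1 + 3 + 4 = 19; total kept: 7 × 12 − 19 = 65.
The shared-equipment pool pays out 5.1 × 19 = 96.90 in aggregate.
Group total = 65 + 96.90 = 161.90.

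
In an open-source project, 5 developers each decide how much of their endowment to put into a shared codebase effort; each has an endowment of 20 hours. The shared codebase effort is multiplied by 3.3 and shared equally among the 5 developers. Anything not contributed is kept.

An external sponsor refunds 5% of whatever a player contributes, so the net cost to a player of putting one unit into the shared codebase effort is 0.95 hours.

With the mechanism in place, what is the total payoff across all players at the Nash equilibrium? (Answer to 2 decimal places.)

100.00 hours

With the mechanism, a contributed unit returns (3.3/5) / 0.95 = 0.6947 per unit of net cost — still below 1 — so contributing 0 remains dominant for every player.
At the Nash equilibrium no one contributes; group total payoff = 5 × 20 = 100.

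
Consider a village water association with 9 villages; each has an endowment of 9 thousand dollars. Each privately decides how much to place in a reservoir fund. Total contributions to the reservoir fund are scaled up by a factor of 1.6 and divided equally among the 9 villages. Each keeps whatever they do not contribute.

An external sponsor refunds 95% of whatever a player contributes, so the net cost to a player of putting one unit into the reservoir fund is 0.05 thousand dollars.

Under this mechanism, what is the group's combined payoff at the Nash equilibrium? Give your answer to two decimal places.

Under the mechanism each unit contributed yields (1.6/9) / 0.05 = 3.5556 back to its contributor per unit of net cost, which exceeds 1, making full contribution the dominant choice for everyone.
At the Nash equilibrium everyone contributes 9. Group total payoff = 9 × (9 × 0.95 + 1.6 × 9) = 206.55.

206.55 thousand dollars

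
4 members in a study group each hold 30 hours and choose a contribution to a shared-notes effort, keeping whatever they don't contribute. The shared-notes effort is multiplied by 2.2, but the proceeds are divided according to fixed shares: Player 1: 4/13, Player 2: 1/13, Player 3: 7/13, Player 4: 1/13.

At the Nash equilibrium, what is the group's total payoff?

A player with share s gets back 2.2·s per unit contributed, so full contribution is dominant for anyone with s > 1/2.2 = 0.4545 and zero contribution is dominant for anyone below.
The only share above 0.4545 is Player 3's 7/13, contributing 30; the remaining 3 contribute 0. Total contributed: 30.
The shared-notes effort pays out 2.2 × 30 = 66.00 in total (split across the unequal shares, but the aggregate is all that matters for the group sum).
The 3 free-riders keep 30 each, adding 90. Group total = 90 + 66.00 = 156.00.

156.00 hours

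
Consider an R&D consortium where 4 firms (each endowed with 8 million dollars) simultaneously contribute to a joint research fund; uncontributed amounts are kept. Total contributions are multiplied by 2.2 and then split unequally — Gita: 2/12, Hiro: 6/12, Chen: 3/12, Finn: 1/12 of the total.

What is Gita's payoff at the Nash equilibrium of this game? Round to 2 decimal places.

A player with share s gets back 2.2·s per unit contributed, so full contribution is dominant for anyone with s > 1/2.2 = 0.4545 and zero contribution is dominant for anyone below.
Only Hiro (6/12) clears that bar, contributing 8; the remaining 3 contribute 0. Total contributed: 8.
Gita keeps 8 and receives 2.2 × 8 × 2/12 = 2.93 from the joint research fund, for a payoff of 10.93.

10.93 million dollars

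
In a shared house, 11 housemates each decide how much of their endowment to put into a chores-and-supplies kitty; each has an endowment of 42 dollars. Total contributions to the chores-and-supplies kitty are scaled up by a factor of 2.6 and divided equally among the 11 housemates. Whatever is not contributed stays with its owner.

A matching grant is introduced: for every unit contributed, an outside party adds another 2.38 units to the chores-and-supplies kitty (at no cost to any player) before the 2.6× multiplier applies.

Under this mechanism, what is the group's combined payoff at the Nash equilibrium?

462.00 dollars

Even with the mechanism, each unit contributed returns only 2.6 × 3.38 / 11 = 0.7989 per unit of net cost, so contributing nothing is still dominant.
At the Nash equilibrium no one contributes; group total payoff = 11 × 42 = 462.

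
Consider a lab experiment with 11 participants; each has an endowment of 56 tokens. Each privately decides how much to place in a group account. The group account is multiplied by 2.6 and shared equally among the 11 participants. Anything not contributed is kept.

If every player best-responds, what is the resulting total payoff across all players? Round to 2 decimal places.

Each contributed unit returns 2.6/11 = 0.2364 to its contributor — below 1 — so contributing 0 is dominant for every player. At the Nash equilibrium everyone keeps their 56, and the group total is 11 × 56 = 616.

616.00 tokens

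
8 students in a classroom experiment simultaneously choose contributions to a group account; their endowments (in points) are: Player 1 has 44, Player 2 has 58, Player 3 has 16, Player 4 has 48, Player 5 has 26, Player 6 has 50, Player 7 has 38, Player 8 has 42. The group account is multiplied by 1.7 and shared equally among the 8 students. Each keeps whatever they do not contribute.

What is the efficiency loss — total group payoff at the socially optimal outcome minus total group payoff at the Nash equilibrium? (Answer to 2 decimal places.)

The private return per contributed unit is 1.7/8 = 0.2125 < 1 for every player regardless of endowment, so the Nash equilibrium is zero contribution and the group total is Σ E_j = 44 + 58 + 16 + 48 + 26 + 50 + 38 + 42 = 322.
Each contributed unit returns 1.700 to the group, so the social optimum is full contribution by everyone: group total = 1.700 × 322 = 547.40.
Efficiency loss = (1.700 − 1) × 322 = 225.40.

225.40 points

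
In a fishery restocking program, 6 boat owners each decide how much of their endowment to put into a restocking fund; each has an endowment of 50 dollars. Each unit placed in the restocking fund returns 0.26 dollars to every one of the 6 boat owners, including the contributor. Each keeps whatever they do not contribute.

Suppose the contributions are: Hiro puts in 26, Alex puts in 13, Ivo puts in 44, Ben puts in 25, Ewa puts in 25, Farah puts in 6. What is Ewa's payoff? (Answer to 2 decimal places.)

Total contributed: 26 + 13 + 44 + 25 + 25 + 6 = 139.
Each receives 0.26 × 139 = 36.14 from the restocking fund.
Ewa keeps 50 − 25 = 25, so Ewa's payoff is 25 + 36.14 = 61.14.

61.14 dollars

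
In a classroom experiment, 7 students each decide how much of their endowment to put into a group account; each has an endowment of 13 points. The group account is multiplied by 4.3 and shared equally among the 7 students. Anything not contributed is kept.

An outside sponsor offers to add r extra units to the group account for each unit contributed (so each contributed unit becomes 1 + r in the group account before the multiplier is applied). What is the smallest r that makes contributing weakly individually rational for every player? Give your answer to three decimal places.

With matching at rate r, one contributed unit becomes (1 + r) in the group account and returns 4.3 × (1 + r) / 7 to the contributor.
Setting this equal to 1: 1 + r = 7/4.3 = 1.6279.
So the minimum matching rate is r = 1.6279 − 1 = 0.628.

0.628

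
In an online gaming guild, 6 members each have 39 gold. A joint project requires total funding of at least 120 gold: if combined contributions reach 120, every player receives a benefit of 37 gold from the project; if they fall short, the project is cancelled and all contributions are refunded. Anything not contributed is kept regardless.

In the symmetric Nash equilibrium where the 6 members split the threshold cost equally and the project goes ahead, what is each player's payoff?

56 gold

Equal share of the threshold: 120/6 = 20.
At this profile no one gains by cutting their contribution: any cut drops the total below 120, the project is cancelled, contributions are refunded, and the deviator ends with 39, which is less than 39 − 20 + 37 = 56. Contributing more than 20 just wastes the excess. So contributing exactly 20 is a best response.
Each player's payoff: 39 − 20 + 37 = 56.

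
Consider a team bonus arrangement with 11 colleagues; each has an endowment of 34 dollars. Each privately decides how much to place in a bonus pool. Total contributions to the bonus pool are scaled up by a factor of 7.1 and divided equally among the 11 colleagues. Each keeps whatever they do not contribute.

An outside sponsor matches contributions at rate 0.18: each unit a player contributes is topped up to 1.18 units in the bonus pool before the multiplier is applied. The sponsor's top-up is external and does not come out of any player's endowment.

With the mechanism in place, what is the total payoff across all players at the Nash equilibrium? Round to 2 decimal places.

374.00 dollars

Even with the mechanism, each unit contributed returns only 7.1 × 1.18 / 11 = 0.7616 per unit of net cost, so contributing nothing is still dominant.
At the Nash equilibrium no one contributes; group total payoff = 11 × 34 = 374.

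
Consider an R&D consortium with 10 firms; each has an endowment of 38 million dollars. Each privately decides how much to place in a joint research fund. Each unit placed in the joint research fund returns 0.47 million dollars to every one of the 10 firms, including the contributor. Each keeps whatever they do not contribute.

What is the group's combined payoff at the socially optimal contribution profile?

Each contributed unit returns 4.700 to the group as a whole (0.47 to each of 10 players), which exceeds 1, so the social optimum is full contribution: group total = 4.700 × 380 = 1786.00.

1786.00 million dollars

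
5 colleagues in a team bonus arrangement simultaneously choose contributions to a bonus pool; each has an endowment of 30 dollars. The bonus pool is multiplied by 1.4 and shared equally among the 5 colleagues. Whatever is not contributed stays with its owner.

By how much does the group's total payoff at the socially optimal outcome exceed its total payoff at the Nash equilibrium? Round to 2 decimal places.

60.00 dollars

Each contributed unit returns 1.4/5 = 0.2800 to its contributor — below 1 — so contributing 0 is dominant for every player. At the Nash equilibrium everyone keeps their 30, and the group total is 5 × 30 = 150.
Each contributed unit returns 1.400 to the group as a whole (0.2800 to each of 5 players), which exceeds 1, so the social optimum is full contribution: group total = 1.400 × 150 = 210.00.
Efficiency loss = 210.00 − 150 = 60.00.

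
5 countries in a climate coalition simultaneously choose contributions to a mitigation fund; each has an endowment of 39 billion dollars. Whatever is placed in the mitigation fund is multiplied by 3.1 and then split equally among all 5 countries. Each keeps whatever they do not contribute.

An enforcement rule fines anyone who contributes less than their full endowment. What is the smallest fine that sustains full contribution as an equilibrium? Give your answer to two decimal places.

14.82 billion dollars

Given the others contribute fully, the best deviation is to contribute 0 (any partial contribution still incurs the fine and gives up units whose private return 0.6200 is below 1).
Deviating from 39 to 0 saves 39 billion dollars but forfeits the deviator's share of the drop in the mitigation fund: 3.1/5 × 39 = 24.18.
So the deviation gain is 39 − 24.18 = 14.82, and the fine must be at least 14.82 billion dollars to wipe it out.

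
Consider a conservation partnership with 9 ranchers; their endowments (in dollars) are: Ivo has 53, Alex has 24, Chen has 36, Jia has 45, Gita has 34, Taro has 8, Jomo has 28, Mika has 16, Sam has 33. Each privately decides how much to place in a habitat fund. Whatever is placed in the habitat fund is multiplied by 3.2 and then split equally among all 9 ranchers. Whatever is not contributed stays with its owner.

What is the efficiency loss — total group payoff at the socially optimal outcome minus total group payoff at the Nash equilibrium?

The private return per contributed unit is 3.2/9 = 0.3556 < 1 for every player regardless of endowment, so the Nash equilibrium is zero contribution and the group total is Σ E_j = 53 + 24 + 36 + 45 + 34 + 8 + 28 + 16 + 33 = 277.
Each contributed unit returns 3.200 to the group, so the social optimum is full contribution by everyone: group total = 3.200 × 277 = 886.40.
Efficiency loss = (3.200 − 1) × 277 = 609.40.

609.40 dollars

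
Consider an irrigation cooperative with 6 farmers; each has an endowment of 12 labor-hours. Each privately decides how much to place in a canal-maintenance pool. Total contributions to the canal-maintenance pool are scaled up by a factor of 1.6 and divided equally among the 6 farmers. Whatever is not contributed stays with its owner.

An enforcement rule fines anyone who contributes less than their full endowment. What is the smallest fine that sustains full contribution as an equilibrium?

8.80 labor-hours

Given the others contribute fully, the best deviation is to contribute 0 (any partial contribution still incurs the fine and gives up units whose private return 0.2667 is below 1).
Deviating from 12 to 0 saves 12 labor-hours but forfeits the deviator's share of the drop in the canal-maintenance pool: 1.6/6 × 12 = 3.20.
So the deviation gain is 12 − 3.20 = 8.80, and the fine must be at least 8.80 labor-hours to wipe it out.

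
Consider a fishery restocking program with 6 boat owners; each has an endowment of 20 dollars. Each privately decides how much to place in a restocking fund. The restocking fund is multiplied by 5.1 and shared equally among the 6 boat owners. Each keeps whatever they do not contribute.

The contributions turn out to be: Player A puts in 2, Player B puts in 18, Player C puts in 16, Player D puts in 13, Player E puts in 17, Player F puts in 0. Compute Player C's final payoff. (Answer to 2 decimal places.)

60.10 dollars

Total contributed: 2 + 18 + 16 + 13 + 17 + 0 = 66.
Each receives 5.1 × 66 / 6 = 56.10 from the restocking fund.
Player C keeps 20 − 16 = 4, so Player C's payoff is 4 + 56.10 = 60.10.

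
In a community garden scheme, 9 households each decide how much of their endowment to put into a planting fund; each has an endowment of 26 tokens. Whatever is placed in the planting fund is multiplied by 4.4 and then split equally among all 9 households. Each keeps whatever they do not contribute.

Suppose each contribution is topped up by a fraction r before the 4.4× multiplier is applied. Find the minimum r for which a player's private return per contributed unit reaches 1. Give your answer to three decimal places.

1.045

With matching at rate r, one contributed unit becomes (1 + r) in the planting fund and returns 4.4 × (1 + r) / 9 to the contributor.
Setting this equal to 1: 1 + r = 9/4.4 = 2.0455.
So the minimum matching rate is r = 2.0455 − 1 = 1.045.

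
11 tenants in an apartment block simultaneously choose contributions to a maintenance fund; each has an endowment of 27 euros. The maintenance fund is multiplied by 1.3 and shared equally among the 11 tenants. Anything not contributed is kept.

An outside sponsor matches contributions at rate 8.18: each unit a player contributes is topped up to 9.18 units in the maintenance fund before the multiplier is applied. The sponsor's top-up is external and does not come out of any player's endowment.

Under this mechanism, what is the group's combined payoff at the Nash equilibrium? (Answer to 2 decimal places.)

3544.40 euros

With the mechanism, a contributed unit returns 1.3 × 9.18 / 11 = 1.0849 per unit of net cost to the contributor — now above 1 — so contributing fully is weakly dominant for every player.
So the Nash equilibrium is full contribution by all 11; the group earns 1.3 × 9.18 × 297 = 3544.40.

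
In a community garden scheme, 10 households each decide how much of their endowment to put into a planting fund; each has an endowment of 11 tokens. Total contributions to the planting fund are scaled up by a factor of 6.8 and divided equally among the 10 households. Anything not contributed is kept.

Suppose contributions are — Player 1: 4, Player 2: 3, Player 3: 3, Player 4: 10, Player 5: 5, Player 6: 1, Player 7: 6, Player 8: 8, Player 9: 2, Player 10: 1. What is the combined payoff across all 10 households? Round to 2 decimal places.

359.40 tokens

Total contributed: 4 + 3 + 3 + 10 + 5 + 1 + 6 + 8 + 2 + 1 = 43; total kept: 10 × 11 − 43 = 67.
The planting fund pays out 6.8 × 43 = 292.40 in aggregate.
Group total = 67 + 292.40 = 359.40.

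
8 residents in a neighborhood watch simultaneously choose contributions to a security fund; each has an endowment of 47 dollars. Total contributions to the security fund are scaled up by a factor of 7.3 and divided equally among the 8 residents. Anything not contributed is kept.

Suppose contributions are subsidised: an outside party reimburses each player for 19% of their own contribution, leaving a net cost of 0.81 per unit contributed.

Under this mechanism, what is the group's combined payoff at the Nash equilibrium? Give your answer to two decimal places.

The effective private return per unit is now (7.3/8) / 0.81 = 1.1265 > 1, so every player's dominant strategy flips to full contribution.
So the Nash equilibrium is full contribution by all 8; the group earns 8 × (47 × 0.19 + 7.3 × 47) = 2816.24.

2816.24 dollars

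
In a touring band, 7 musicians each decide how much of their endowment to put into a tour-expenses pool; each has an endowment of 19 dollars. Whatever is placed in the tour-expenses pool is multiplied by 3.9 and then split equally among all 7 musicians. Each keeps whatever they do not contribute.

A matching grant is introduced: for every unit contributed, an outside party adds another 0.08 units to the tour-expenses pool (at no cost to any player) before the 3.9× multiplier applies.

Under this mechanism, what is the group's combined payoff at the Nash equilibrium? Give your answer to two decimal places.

Even with the mechanism, each unit contributed returns only 3.9 × 1.08 / 7 = 0.6017 per unit of net cost, so contributing nothing is still dominant.
At the Nash equilibrium no one contributes; group total payoff = 7 × 19 = 133.

133.00 dollars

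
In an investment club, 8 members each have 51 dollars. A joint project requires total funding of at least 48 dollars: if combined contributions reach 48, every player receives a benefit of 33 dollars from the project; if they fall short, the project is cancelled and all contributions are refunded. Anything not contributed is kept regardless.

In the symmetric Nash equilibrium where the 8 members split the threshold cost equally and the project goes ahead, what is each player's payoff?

78 dollars

Equal share of the threshold: 48/8 = 6.
At this profile no one gains by cutting their contribution: any cut drops the total below 48, the project is cancelled, contributions are refunded, and the deviator ends with 51, which is less than 51 − 6 + 33 = 78. Contributing more than 6 just wastes the excess. So contributing exactly 6 is a best response.
Each player's payoff: 51 − 6 + 33 = 78.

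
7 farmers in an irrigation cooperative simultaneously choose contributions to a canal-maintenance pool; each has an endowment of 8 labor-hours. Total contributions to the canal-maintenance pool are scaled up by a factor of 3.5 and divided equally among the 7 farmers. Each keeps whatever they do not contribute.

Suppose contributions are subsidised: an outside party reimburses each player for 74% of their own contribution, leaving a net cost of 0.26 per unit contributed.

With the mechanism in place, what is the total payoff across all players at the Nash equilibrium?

237.44 labor-hours

The effective private return per unit is now (3.5/7) / 0.26 = 1.9231 > 1, so every player's dominant strategy flips to full contribution.
So the Nash equilibrium is full contribution by all 7; the group earns 7 × (8 × 0.74 + 3.5 × 8) = 237.44.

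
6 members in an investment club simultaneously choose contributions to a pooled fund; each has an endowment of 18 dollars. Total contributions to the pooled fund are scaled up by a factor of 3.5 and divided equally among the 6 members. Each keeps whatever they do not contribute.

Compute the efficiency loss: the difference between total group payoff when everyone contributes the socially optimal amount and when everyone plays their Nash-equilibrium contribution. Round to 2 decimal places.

270.00 dollars

Each contributed unit returns 3.5/6 = 0.5833 to its contributor — below 1 — so contributing 0 is dominant for every player. At the Nash equilibrium everyone keeps their 18, and the group total is 6 × 18 = 108.
Each contributed unit returns 3.500 to the group as a whole (0.5833 to each of 6 players), which exceeds 1, so the social optimum is full contribution: group total = 3.500 × 108 = 378.00.
Efficiency loss = 378.00 − 108 = 270.00.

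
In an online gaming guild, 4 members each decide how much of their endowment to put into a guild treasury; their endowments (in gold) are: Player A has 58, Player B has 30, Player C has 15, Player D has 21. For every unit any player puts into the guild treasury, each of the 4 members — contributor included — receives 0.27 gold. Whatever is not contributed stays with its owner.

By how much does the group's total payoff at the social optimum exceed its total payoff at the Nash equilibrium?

The private return per contributed unit is 0.27 < 1 for everyone, so the Nash equilibrium is zero contribution and the group total is Σ E_j = 58 + 30 + 15 + 21 = 124.
Each contributed unit returns 1.080 to the group, so the social optimum is full contribution by everyone: group total = 1.080 × 124 = 133.92.
Efficiency loss = (1.080 − 1) × 124 = 9.92.

9.92 gold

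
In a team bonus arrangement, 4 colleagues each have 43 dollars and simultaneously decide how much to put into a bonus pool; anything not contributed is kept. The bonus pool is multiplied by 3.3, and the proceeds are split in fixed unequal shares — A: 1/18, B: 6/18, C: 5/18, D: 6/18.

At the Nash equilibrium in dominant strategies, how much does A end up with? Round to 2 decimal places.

58.77 dollars

A player with share s gets back 3.3·s per unit contributed, so full contribution is dominant for anyone with s > 1/3.3 = 0.3030 and zero contribution is dominant for anyone below.
B and D are above the threshold, contributing 43 each; the remaining 2 contribute 0. Total contributed: 86.
A keeps 43 and receives 3.3 × 86 × 1/18 = 15.77 from the bonus pool, for a payoff of 58.77.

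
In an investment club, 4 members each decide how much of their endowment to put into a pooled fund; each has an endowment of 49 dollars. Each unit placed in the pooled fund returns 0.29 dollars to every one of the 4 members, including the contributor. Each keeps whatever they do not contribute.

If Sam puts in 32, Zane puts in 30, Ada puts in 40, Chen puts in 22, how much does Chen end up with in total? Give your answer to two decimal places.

62.96 dollars

Total contributed: 32 + 30 + 40 + 22 = 124.
Each receives 0.29 × 124 = 35.96 from the pooled fund.
Chen keeps 49 − 22 = 27, so Chen's payoff is 27 + 35.96 = 62.96.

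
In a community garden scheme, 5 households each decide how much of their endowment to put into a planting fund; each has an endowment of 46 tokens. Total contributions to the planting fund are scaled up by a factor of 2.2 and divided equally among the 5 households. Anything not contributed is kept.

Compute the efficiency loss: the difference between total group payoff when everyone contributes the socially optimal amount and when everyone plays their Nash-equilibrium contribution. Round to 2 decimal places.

Each contributed unit returns 2.2/5 = 0.4400 to its contributor — below 1 — so contributing 0 is dominant for every player. At the Nash equilibrium everyone keeps their 46, and the group total is 5 × 46 = 230.
Each contributed unit returns 2.200 to the group as a whole (0.4400 to each of 5 players), which exceeds 1, so the social optimum is full contribution: group total = 2.200 × 230 = 506.00.
Efficiency loss = 506.00 − 230 = 276.00.

276.00 tokens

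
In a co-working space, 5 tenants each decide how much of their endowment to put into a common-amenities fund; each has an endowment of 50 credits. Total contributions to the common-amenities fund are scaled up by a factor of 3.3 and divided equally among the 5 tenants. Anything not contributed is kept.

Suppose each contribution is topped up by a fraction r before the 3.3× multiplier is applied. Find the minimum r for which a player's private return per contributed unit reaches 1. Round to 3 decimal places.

0.515

With matching at rate r, one contributed unit becomes (1 + r) in the common-amenities fund and returns 3.3 × (1 + r) / 5 to the contributor.
Setting this equal to 1: 1 + r = 5/3.3 = 1.5152.
So the minimum matching rate is r = 1.5152 − 1 = 0.515.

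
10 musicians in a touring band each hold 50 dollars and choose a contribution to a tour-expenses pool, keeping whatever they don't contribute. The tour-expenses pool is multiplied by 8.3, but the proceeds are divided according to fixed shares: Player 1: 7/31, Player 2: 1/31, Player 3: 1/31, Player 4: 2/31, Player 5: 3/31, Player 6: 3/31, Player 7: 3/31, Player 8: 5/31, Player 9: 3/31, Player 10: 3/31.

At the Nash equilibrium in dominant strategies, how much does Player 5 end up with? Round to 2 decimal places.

Player j's private return per contributed unit is 8.3 × (j's share). Contributing is weakly dominant for j when that share is at least 1/8.3 = 0.1205, and contributing 0 is dominant otherwise.
The shares above 0.1205 belong to Player 1 and Player 8, contributing 50 each; the remaining 8 contribute 0. Total contributed: 100.
Player 5 keeps 50 and receives 8.3 × 100 × 3/31 = 80.32 from the tour-expenses pool, for a payoff of 130.32.

130.32 dollars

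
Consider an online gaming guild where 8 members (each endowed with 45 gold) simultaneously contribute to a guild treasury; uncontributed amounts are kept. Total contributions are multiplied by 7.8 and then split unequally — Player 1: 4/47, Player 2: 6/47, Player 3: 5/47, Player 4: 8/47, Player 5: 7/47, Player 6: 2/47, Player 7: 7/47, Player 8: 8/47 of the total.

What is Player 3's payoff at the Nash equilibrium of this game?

For player j, contributing a unit is worthwhile iff 7.8 × (j's share) ≥ 1, i.e. iff j's share is at least 0.1282.
Player 4, Player 5, Player 7 and Player 8 clear that bar, contributing 45 each; the remaining 4 contribute 0. Total contributed: 180.
Player 3 keeps 45 and receives 7.8 × 180 × 5/47 = 149.36 from the guild treasury, for a payoff of 194.36.

194.36 gold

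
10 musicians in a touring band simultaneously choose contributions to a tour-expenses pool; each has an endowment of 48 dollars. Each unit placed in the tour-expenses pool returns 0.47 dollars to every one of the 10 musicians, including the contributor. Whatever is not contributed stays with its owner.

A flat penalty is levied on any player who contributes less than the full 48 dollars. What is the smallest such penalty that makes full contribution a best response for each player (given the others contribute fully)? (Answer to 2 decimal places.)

Given the others contribute fully, the best deviation is to contribute 0 (any partial contribution still incurs the fine and gives up units whose private return 0.47 is below 1).
Deviating from 48 to 0 saves 48 dollars but forfeits the deviator's share of the drop in the tour-expenses pool: 0.47 × 48 = 22.56.
So the deviation gain is 48 − 22.56 = 25.44, and the fine must be at least 25.44 dollars to wipe it out.

25.44 dollars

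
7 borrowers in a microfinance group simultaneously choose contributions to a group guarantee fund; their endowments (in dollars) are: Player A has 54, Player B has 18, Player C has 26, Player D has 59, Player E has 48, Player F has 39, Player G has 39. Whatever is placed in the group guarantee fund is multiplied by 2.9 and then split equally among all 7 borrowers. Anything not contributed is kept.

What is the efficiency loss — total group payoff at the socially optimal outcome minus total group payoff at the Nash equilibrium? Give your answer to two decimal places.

537.70 dollars

The private return per contributed unit is 2.9/7 = 0.4143 < 1 for every player regardless of endowment, so the Nash equilibrium is zero contribution and the group total is Σ E_j = 54 + 18 + 26 + 59 + 48 + 39 + 39 = 283.
Each contributed unit returns 2.900 to the group, so the social optimum is full contribution by everyone: group total = 2.900 × 283 = 820.70.
Efficiency loss = (2.900 − 1) × 283 = 537.70.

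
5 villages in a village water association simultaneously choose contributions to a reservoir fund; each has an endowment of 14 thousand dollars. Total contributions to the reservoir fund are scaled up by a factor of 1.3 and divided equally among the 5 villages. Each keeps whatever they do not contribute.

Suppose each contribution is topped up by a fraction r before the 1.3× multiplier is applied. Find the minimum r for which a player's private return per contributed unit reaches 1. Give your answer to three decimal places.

2.846

With matching at rate r, one contributed unit becomes (1 + r) in the reservoir fund and returns 1.3 × (1 + r) / 5 to the contributor.
Setting this equal to 1: 1 + r = 5/1.3 = 3.8462.
So the minimum matching rate is r = 3.8462 − 1 = 2.846.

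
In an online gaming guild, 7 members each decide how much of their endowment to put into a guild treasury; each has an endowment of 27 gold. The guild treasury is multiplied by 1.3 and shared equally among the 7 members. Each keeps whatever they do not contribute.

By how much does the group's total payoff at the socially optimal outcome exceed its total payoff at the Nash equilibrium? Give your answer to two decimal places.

56.70 gold

Each contributed unit returns 1.3/7 = 0.1857 to its contributor — below 1 — so contributing 0 is dominant for every player. At the Nash equilibrium everyone keeps their 27, and the group total is 7 × 27 = 189.
Each contributed unit returns 1.300 to the group as a whole (0.1857 to each of 7 players), which exceeds 1, so the social optimum is full contribution: group total = 1.300 × 189 = 245.70.
Efficiency loss = 245.70 − 189 = 56.70.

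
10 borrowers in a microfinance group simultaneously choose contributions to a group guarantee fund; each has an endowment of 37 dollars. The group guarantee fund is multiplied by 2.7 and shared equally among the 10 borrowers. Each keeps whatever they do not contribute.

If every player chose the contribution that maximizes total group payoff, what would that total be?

999.00 dollars

Each contributed unit returns 2.700 to the group as a whole (0.2700 to each of 10 players), which exceeds 1, so the social optimum is full contribution: group total = 2.700 × 370 = 999.00.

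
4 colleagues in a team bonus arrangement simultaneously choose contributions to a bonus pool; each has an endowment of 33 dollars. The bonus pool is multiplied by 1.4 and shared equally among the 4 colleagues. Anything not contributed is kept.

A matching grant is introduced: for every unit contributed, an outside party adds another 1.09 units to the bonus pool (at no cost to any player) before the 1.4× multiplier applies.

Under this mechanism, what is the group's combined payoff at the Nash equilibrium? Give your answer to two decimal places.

The effective private return is 1.4 × 2.09 / 4 = 0.7315, which is still under 1, so the mechanism doesn't change anyone's dominant strategy: zero contribution.
At the Nash equilibrium no one contributes; group total payoff = 4 × 33 = 132.

132.00 dollars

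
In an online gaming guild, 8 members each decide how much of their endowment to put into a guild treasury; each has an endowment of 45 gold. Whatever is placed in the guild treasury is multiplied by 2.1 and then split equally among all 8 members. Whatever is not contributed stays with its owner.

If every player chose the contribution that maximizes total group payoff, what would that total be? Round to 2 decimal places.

Each contributed unit returns 2.100 to the group as a whole (0.2625 to each of 8 players), which exceeds 1, so the social optimum is full contribution: group total = 2.100 × 360 = 756.00.

756.00 gold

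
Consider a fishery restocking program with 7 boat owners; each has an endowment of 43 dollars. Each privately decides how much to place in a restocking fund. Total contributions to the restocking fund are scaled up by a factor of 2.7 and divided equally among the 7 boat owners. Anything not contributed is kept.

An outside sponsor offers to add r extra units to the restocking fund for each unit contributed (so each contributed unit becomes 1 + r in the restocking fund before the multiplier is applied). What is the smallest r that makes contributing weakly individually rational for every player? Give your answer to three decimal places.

1.593

With matching at rate r, one contributed unit becomes (1 + r) in the restocking fund and returns 2.7 × (1 + r) / 7 to the contributor.
Setting this equal to 1: 1 + r = 7/2.7 = 2.5926.
So the minimum matching rate is r = 2.5926 − 1 = 1.593.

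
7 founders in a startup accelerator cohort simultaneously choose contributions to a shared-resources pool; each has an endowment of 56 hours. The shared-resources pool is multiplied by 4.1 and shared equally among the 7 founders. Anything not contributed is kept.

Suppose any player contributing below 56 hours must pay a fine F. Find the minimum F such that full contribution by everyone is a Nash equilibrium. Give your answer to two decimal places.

23.20 hours

Given the others contribute fully, the best deviation is to contribute 0 (any partial contribution still incurs the fine and gives up units whose private return 0.5857 is below 1).
Deviating from 56 to 0 saves 56 hours but forfeits the deviator's share of the drop in the shared-resources pool: 4.1/7 × 56 = 32.80.
So the deviation gain is 56 − 32.80 = 23.20, and the fine must be at least 23.20 hours to wipe it out.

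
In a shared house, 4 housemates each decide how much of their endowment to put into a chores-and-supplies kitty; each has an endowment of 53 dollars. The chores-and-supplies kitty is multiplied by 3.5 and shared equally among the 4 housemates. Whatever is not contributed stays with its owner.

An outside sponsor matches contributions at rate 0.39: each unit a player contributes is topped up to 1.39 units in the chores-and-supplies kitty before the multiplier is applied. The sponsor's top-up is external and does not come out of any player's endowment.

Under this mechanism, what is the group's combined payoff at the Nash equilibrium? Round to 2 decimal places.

1031.38 dollars

The effective private return per unit is now 3.5 × 1.39 / 4 = 1.2163 > 1, so every player's dominant strategy flips to full contribution.
At the Nash equilibrium everyone contributes 53. Group total payoff = 3.5 × 1.39 × 212 = 1031.38.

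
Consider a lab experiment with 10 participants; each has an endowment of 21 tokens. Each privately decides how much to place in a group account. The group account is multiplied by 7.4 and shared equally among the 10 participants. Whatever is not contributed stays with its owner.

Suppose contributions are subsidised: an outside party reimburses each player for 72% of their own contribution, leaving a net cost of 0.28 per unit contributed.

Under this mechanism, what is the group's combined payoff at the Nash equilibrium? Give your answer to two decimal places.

Under the mechanism each unit contributed yields (7.4/10) / 0.28 = 2.6429 back to its contributor per unit of net cost, which exceeds 1, making full contribution the dominant choice for everyone.
At the Nash equilibrium everyone contributes 21. Group total payoff = 10 × (21 × 0.72 + 7.4 × 21) = 1705.20.

1705.20 tokens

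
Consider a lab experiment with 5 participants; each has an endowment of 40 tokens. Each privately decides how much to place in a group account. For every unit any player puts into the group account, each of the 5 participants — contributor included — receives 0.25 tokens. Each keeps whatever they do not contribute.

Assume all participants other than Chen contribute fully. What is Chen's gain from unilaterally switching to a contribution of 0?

Switching from a contribution of 40 to 0 lets Chen keep an extra 40 tokens, but lowers the group account by 40, which costs Chen their own share of that drop: 0.25 × 40 = 10.00.
Net gain = 40 − 10.00 = 30.00. The private return per contributed unit (0.25) is below 1, so free-riding is indeed the best response regardless of what the others do.

30.00 tokens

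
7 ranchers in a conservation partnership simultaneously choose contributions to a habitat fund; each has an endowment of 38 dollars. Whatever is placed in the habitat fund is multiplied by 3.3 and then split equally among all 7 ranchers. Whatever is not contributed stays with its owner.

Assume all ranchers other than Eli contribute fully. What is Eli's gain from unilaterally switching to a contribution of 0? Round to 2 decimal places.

Switching from a contribution of 38 to 0 lets Eli keep an extra 38 dollars, but lowers the habitat fund by 38, which costs Eli their own share of that drop: 3.3/7 × 38 = 17.91.
Net gain = 38 − 17.91 = 20.09. The private return per contributed unit (0.4714) is below 1, so free-riding is indeed the best response regardless of what the others do.

20.09 dollars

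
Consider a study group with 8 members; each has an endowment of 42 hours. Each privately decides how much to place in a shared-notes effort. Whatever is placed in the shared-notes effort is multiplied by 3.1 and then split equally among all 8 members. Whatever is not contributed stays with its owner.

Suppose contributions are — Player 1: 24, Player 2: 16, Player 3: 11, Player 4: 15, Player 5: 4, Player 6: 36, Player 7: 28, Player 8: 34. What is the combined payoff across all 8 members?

688.80 hours

Total contributed: 24 + 16 + 11 + 15 + 4 + 36 + 28 + 34 = 168; total kept: 8 × 42 − 168 = 168.
The shared-notes effort pays out 3.1 × 168 = 520.80 in aggregate.
Group total = 168 + 520.80 = 688.80.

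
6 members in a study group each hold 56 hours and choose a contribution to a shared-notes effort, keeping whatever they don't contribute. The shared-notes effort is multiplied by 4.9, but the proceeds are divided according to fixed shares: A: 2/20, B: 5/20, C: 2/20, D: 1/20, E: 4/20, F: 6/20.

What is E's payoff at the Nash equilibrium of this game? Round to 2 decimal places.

Player j's private return per contributed unit is 4.9 × (j's share). Contributing is weakly dominant for j when that share is at least 1/4.9 = 0.2041, and contributing 0 is dominant otherwise.
B and F clear that bar, contributing 56 each; the remaining 4 contribute 0. Total contributed: 112.
E keeps 56 and receives 4.9 × 112 × 4/20 = 109.76 from the shared-notes effort, for a payoff of 165.76.

165.76 hours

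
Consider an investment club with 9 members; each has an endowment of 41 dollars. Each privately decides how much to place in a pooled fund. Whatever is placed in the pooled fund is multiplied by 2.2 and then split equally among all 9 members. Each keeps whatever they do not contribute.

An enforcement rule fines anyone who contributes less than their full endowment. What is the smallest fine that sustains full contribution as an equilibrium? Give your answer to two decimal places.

30.98 dollars

Given the others contribute fully, the best deviation is to contribute 0 (any partial contribution still incurs the fine and gives up units whose private return 0.2444 is below 1).
Deviating from 41 to 0 saves 41 dollars but forfeits the deviator's share of the drop in the pooled fund: 2.2/9 × 41 = 10.02.
So the deviation gain is 41 − 10.02 = 30.98, and the fine must be at least 30.98 dollars to wipe it out.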